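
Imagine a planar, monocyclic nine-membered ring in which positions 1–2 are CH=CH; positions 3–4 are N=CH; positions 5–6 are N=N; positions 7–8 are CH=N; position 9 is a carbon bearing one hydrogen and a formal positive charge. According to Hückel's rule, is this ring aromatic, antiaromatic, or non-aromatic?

Antiaromatic

All ring atoms are sp² and supply a p orbital to the ring (every atom in a ring double bond is sp² and brings one electron to the p orbital; each sp² =N– keeps its lone pair in-plane and puts one electron into the π system; the carbocation has an empty p orbital); the conjugation is uninterrupted.
Counting π electrons: 4 × 2 = 8 from the double-bond units + 0 from the CH(+) atom = 8.
With 8 = 4·2 π electrons, Hückel's rule classifies the planar ring as antiaromatic.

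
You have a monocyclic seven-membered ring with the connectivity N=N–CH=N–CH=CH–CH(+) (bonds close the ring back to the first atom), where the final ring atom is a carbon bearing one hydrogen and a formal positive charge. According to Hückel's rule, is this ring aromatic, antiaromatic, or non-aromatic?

Aromatic

All ring atoms are sp² and supply a p orbital to the ring (every atom in a ring double bond is sp² and brings one electron to the p orbital; each sp² =N– keeps its lone pair in-plane and puts one electron into the π system; the carbocation has an empty p orbital); the conjugation is uninterrupted.
Adding the contributions, 3 × 2 = 6 from the double-bond units + 0 from the CH(+) atom = 6.
That gives a 4n+2 count (6, n = 1).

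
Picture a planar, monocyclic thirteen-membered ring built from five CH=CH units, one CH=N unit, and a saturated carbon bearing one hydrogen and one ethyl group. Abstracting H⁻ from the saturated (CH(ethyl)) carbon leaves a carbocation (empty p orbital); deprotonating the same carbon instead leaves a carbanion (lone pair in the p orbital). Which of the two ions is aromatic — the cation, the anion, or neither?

In both ions every ring atom is sp² and contributes a p orbital, so both rings are fully conjugated.
Cation: 6 × 2 + 0 = 12 π electrons → 4(3), antiaromatic.
Anion: 6 × 2 + 2 = 14 π electrons → 4(3)+2, aromatic.

The anion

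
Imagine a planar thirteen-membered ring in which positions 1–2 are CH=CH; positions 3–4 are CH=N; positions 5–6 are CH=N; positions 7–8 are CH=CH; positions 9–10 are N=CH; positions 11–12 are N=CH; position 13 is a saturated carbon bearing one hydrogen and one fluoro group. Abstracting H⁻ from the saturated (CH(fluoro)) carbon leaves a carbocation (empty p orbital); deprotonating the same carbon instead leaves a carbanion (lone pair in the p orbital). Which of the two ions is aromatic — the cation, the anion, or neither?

The anion

In either ion the ring is fully conjugated: every atom, including the new sp² carbon, supplies a p orbital.
Cation: 6 × 2 + 0 = 12 π electrons → 4(3), antiaromatic.
Anion: 6 × 2 + 2 = 14 π electrons → 4(3)+2, aromatic.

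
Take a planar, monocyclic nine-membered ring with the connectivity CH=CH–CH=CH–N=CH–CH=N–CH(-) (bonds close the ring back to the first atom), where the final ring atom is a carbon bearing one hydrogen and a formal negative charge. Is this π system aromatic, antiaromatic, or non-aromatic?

The p orbitals form a continuous loop: each doubly-bonded ring atom is sp² with one p-orbital electron; each =N– nitrogen is pyridine-type (lone pair in the sp² plane, one electron in the p orbital); the carbanion's lone pair occupies the p orbital. The ring is fully conjugated.
Adding the contributions, 4 × 2 = 8 from the double-bond units + 2 from the CH(-) atom = 10.
Since 10 = 4·2 + 2, the ring meets the 4n+2 criterion.

Aromatic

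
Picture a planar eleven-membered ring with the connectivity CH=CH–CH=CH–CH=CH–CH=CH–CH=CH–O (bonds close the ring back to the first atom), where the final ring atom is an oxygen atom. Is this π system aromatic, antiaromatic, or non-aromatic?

Check conjugation: the double-bond atoms are sp², each contributing one p electron; the oxygen donates one lone pair from its p orbital — every position has a p orbital, so the cyclic π system is continuous.
Tallying contributions gives 5 × 2 = 10 from the double-bond units + 2 from the O atom = 12.
A 4n π count (12, n = 3) in a planar conjugated ring means antiaromatic.

Antiaromatic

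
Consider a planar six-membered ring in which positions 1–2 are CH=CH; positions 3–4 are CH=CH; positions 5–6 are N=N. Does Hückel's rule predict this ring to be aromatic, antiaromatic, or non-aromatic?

Aromatic

Every ring atom contributes a p orbital perpendicular to the ring (the double-bond atoms are sp², each contributing one p electron; each =N– nitrogen is pyridine-type (lone pair in the sp² plane, one electron in the p orbital)), so the π system is cyclic and fully conjugated.
Tallying contributions gives 3 × 2 = 6 from the 3 double-bond units.
With 6 π electrons (n = 1), the Hückel 4n+2 condition holds.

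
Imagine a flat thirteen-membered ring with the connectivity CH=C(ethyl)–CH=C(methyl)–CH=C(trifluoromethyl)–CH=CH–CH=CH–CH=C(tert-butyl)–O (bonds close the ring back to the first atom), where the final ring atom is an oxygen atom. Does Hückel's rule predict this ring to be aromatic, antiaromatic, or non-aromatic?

Aromatic

The p orbitals form a continuous loop: each doubly-bonded ring atom is sp² with one p-orbital electron; the oxygen donates one lone pair from its p orbital. The ring is fully conjugated.
Counting π electrons: 6 × 2 = 12 from the double-bond units + 2 from the O atom = 14.
With 14 π electrons (n = 3), the Hückel 4n+2 condition holds.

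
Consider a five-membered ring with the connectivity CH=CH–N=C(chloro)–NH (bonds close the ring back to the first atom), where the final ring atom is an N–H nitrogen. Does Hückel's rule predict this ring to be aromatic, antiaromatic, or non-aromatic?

Check conjugation: each doubly-bonded ring atom is sp² with one p-orbital electron; the doubly-bonded nitrogens are pyridine-type — their lone pairs lie in the ring plane, leaving one electron in the p orbital; the pyrrole-type nitrogen donates its lone pair from the p orbital — every position has a p orbital, so the cyclic π system is continuous.
π-electron count: 2 × 2 = 4 from the double-bond units + 2 from the NH atom = 6.
Since 6 = 4·1 + 2, the ring meets the 4n+2 criterion.

Aromatic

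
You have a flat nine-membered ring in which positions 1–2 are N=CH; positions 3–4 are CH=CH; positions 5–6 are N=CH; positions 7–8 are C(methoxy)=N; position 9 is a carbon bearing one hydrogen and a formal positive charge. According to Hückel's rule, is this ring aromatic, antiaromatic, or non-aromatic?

All ring atoms are sp² and supply a p orbital to the ring (each doubly-bonded ring atom is sp² with one p-orbital electron; each =N– nitrogen is pyridine-type (lone pair in the sp² plane, one electron in the p orbital); the carbocation has an empty p orbital); the conjugation is uninterrupted.
Tallying contributions gives 4 × 2 = 8 from the double-bond units + 0 from the CH(+) atom = 8.
8 = 4(2); a planar, fully conjugated 4n system is antiaromatic.

Antiaromatic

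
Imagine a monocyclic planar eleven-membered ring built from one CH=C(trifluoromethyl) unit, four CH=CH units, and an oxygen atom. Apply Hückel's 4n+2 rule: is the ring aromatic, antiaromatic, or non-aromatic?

Check conjugation: each doubly-bonded ring atom is sp² with one p-orbital electron; the oxygen donates one lone pair from its p orbital — every position has a p orbital, so the cyclic π system is continuous.
π-electron count: 5 × 2 = 10 from the double-bond units + 2 from the O atom = 12.
12 is a 4n count (n = 3), so the planar conjugated ring is antiaromatic.

Antiaromatic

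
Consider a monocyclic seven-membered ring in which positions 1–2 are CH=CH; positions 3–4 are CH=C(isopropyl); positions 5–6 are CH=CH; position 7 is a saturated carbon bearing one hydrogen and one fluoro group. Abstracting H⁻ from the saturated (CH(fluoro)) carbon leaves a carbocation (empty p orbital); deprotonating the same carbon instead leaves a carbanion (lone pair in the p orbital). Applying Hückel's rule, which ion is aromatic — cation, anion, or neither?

The cation

Once that carbon is sp², every ring atom has a p orbital and both ions are fully conjugated.
Cation: 3 × 2 + 0 = 6 π electrons → 4(1)+2, aromatic.
Anion: 3 × 2 + 2 = 8 π electrons → 4(2), antiaromatic.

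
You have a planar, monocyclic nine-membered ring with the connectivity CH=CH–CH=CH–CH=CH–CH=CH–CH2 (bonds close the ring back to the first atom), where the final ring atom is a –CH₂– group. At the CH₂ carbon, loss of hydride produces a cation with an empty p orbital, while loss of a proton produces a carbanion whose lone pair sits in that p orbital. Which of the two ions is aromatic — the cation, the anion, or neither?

The anion

In both ions every ring atom is sp² and contributes a p orbital, so both rings are fully conjugated.
Cation: 4 × 2 + 0 = 8 π electrons → 4(2), antiaromatic.
Anion: 4 × 2 + 2 = 10 π electrons → 4(2)+2, aromatic.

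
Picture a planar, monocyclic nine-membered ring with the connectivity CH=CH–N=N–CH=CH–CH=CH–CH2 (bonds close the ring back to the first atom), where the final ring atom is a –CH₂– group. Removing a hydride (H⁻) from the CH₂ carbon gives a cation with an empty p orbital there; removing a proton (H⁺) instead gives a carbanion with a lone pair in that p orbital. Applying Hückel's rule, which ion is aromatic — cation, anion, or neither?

Once that carbon is sp², every ring atom has a p orbital and both ions are fully conjugated.
Cation: 4 × 2 + 0 = 8 π electrons → 4(2), antiaromatic.
Anion: 4 × 2 + 2 = 10 π electrons → 4(2)+2, aromatic.

The anion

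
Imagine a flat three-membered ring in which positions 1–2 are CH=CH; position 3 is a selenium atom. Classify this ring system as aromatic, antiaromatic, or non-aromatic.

Antiaromatic

Every ring atom contributes a p orbital perpendicular to the ring (every atom in a ring double bond is sp² and brings one electron to the p orbital; the selenium donates one lone pair from its p orbital), so the π system is cyclic and fully conjugated.
π-electron count: 1 × 2 = 2 from the double-bond unit + 2 from the Se atom = 4.
With 4 = 4·1 π electrons, Hückel's rule classifies the planar ring as antiaromatic.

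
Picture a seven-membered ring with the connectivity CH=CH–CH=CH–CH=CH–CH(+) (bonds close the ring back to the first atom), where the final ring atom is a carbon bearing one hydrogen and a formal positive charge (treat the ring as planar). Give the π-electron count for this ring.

6

The p orbitals form a continuous loop: each doubly-bonded ring atom is sp² with one p-orbital electron; the carbocation has an empty p orbital. The ring is fully conjugated.
π-electron count: 3 × 2 = 6 from the double-bond units + 0 from the CH(+) atom = 6.
(The species described is the tropylium cation.)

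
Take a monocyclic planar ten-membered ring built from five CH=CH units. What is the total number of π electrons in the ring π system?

10

Every ring atom contributes a p orbital perpendicular to the ring (every atom in a ring double bond is sp² and brings one electron to the p orbital), so the π system is cyclic and fully conjugated.
π-electron count: 5 × 2 = 10 from the 5 double-bond units.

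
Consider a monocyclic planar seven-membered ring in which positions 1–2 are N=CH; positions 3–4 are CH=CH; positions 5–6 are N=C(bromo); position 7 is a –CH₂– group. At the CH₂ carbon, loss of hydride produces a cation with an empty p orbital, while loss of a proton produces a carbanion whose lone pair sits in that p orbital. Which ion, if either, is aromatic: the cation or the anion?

The cation

In either ion the ring is fully conjugated: every atom, including the new sp² carbon, supplies a p orbital.
Cation: 3 × 2 + 0 = 6 π electrons → 4(1)+2, aromatic.
Anion: 3 × 2 + 2 = 8 π electrons → 4(2), antiaromatic.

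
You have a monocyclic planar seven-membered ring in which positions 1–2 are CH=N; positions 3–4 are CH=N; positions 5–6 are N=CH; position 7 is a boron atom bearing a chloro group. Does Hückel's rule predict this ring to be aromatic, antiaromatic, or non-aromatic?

Aromatic

All ring atoms are sp² and supply a p orbital to the ring (every atom in a ring double bond is sp² and brings one electron to the p orbital; each sp² =N– keeps its lone pair in-plane and puts one electron into the π system; the boron has an empty p orbital); the conjugation is uninterrupted.
π-electron count: 3 × 2 = 6 from the double-bond units + 0 from the B(chloro) atom = 6.
With 6 π electrons (n = 1), the Hückel 4n+2 condition holds.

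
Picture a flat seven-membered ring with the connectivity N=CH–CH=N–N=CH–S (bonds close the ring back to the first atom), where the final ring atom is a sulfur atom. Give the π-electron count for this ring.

Check conjugation: every atom in a ring double bond is sp² and brings one electron to the p orbital; each =N– nitrogen is pyridine-type (lone pair in the sp² plane, one electron in the p orbital); the sulfur donates one lone pair from its p orbital — every position has a p orbital, so the cyclic π system is continuous.
Tallying contributions gives 3 × 2 = 6 from the double-bond units + 2 from the S atom = 8.

8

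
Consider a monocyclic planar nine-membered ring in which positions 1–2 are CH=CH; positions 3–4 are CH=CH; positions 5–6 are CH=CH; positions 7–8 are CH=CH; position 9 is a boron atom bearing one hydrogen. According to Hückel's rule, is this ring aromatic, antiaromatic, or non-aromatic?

The p orbitals form a continuous loop: the double-bond atoms are sp², each contributing one p electron; the boron has an empty p orbital. The ring is fully conjugated.
Adding the contributions, 4 × 2 = 8 from the double-bond units + 0 from the BH atom = 8.
8 is a 4n count (n = 2), so the planar conjugated ring is antiaromatic.

Antiaromatic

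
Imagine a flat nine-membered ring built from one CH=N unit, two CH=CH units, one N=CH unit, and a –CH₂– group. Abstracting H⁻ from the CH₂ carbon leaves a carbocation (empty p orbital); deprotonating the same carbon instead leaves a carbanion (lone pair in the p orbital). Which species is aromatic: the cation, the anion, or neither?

The anion

Both ions have a continuous loop of p orbitals — each ring atom is sp².
Cation: 4 × 2 + 0 = 8 π electrons → 4(2), antiaromatic.
Anion: 4 × 2 + 2 = 10 π electrons → 4(2)+2, aromatic.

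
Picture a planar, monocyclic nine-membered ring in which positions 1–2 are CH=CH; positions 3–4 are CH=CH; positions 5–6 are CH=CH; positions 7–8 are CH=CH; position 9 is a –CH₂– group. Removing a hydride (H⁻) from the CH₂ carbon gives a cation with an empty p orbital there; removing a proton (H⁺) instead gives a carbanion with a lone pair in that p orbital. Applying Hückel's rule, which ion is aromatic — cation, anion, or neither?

The anion

In either ion the ring is fully conjugated: every atom, including the new sp² carbon, supplies a p orbital.
Cation: 4 × 2 + 0 = 8 π electrons → 4(2), antiaromatic.
Anion: 4 × 2 + 2 = 10 π electrons → 4(2)+2, aromatic.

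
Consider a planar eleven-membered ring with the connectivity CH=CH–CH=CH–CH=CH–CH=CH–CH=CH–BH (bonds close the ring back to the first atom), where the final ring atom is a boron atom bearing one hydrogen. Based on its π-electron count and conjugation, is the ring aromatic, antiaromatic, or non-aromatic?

Aromatic

All ring atoms are sp² and supply a p orbital to the ring (every atom in a ring double bond is sp² and brings one electron to the p orbital; the boron has an empty p orbital); the conjugation is uninterrupted.
Tallying contributions gives 5 × 2 = 10 from the double-bond units + 0 from the BH atom = 10.
That gives a 4n+2 count (10, n = 2).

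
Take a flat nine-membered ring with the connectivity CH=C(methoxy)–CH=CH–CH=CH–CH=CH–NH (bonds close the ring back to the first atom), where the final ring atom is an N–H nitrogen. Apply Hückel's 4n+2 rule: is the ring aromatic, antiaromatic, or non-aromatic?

Aromatic

Every ring atom contributes a p orbital perpendicular to the ring (the double-bond atoms are sp², each contributing one p electron; the pyrrole-type nitrogen donates its lone pair from the p orbital), so the π system is cyclic and fully conjugated.
Counting π electrons: 4 × 2 = 8 from the double-bond units + 2 from the NH atom = 10.
Since 10 = 4·2 + 2, the ring meets the 4n+2 criterion.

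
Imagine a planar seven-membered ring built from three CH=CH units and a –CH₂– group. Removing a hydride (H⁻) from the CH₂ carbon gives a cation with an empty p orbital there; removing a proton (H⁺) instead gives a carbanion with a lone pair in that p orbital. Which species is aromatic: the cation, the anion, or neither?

The cation

Both ions have a continuous loop of p orbitals — each ring atom is sp².
Cation: 3 × 2 + 0 = 6 π electrons → 4(1)+2, aromatic.
Anion: 3 × 2 + 2 = 8 π electrons → 4(2), antiaromatic.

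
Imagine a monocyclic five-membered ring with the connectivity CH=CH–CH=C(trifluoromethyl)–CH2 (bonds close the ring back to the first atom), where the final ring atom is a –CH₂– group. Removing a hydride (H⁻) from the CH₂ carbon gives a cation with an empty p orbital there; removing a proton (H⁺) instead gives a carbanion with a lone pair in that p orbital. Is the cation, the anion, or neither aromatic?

Once that carbon is sp², every ring atom has a p orbital and both ions are fully conjugated.
Cation: 2 × 2 + 0 = 4 π electrons → 4(1), antiaromatic.
Anion: 2 × 2 + 2 = 6 π electrons → 4(1)+2, aromatic.

The anion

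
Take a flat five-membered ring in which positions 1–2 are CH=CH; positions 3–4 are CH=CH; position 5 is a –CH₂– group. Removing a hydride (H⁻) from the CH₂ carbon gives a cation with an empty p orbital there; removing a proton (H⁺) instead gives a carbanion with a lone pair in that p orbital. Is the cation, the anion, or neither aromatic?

Both ions have a continuous loop of p orbitals — each ring atom is sp².
Cation: 2 × 2 + 0 = 4 π electrons → 4(1), antiaromatic.
Anion: 2 × 2 + 2 = 6 π electrons → 4(1)+2, aromatic.

The anion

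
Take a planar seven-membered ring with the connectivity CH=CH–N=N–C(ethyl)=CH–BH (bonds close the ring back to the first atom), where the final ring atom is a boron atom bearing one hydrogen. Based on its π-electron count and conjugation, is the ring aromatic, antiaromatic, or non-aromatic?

Aromatic

Check conjugation: each doubly-bonded ring atom is sp² with one p-orbital electron; the doubly-bonded nitrogens are pyridine-type — their lone pairs lie in the ring plane, leaving one electron in the p orbital; the boron has an empty p orbital — every position has a p orbital, so the cyclic π system is continuous.
Adding the contributions, 3 × 2 = 6 from the double-bond units + 0 from the BH atom = 6.
Since 6 = 4·1 + 2, the ring meets the 4n+2 criterion.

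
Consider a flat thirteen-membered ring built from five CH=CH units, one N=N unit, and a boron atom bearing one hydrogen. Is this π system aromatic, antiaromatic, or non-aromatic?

Antiaromatic

Every ring atom contributes a p orbital perpendicular to the ring (every atom in a ring double bond is sp² and brings one electron to the p orbital; each =N– nitrogen is pyridine-type (lone pair in the sp² plane, one electron in the p orbital); the boron has an empty p orbital), so the π system is cyclic and fully conjugated.
Adding the contributions, 6 × 2 = 12 from the double-bond units + 0 from the BH atom = 12.
A 4n π count (12, n = 3) in a planar conjugated ring means antiaromatic.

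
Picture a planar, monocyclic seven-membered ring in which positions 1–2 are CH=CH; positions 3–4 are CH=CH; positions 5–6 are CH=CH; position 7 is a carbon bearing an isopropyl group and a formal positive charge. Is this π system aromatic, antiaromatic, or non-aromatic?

Aromatic

Check conjugation: every atom in a ring double bond is sp² and brings one electron to the p orbital; the carbocation has an empty p orbital — every position has a p orbital, so the cyclic π system is continuous.
π-electron count: 3 × 2 = 6 from the double-bond units + 0 from the C(isopropyl)(+) atom = 6.
6 = 4(1) + 2, which satisfies Hückel's 4n+2 rule.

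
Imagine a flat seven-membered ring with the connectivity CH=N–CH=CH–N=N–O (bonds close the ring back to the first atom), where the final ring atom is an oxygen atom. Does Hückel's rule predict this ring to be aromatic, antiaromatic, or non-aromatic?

Check conjugation: every atom in a ring double bond is sp² and brings one electron to the p orbital; each =N– nitrogen is pyridine-type (lone pair in the sp² plane, one electron in the p orbital); the oxygen donates one lone pair from its p orbital — every position has a p orbital, so the cyclic π system is continuous.
Adding the contributions, 3 × 2 = 6 from the double-bond units + 2 from the O atom = 8.
A 4n π count (8, n = 2) in a planar conjugated ring means antiaromatic.

Antiaromatic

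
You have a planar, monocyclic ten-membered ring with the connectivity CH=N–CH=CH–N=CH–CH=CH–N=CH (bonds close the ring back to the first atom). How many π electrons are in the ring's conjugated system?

10

All ring atoms are sp² and supply a p orbital to the ring (the double-bond atoms are sp², each contributing one p electron; each =N– nitrogen is pyridine-type (lone pair in the sp² plane, one electron in the p orbital)); the conjugation is uninterrupted.
Adding the contributions, 5 × 2 = 10 from the 5 double-bond units.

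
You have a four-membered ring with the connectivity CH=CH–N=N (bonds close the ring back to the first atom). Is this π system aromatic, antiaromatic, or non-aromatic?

Antiaromatic

Check conjugation: every atom in a ring double bond is sp² and brings one electron to the p orbital; each =N– nitrogen is pyridine-type (lone pair in the sp² plane, one electron in the p orbital) — every position has a p orbital, so the cyclic π system is continuous.
Counting π electrons: 2 × 2 = 4 from the 2 double-bond units.
A 4n π count (4, n = 1) in a planar conjugated ring means antiaromatic.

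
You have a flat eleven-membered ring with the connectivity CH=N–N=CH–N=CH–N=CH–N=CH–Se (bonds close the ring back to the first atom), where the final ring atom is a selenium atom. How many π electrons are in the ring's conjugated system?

12

Every ring atom contributes a p orbital perpendicular to the ring (each doubly-bonded ring atom is sp² with one p-orbital electron; each =N– nitrogen is pyridine-type (lone pair in the sp² plane, one electron in the p orbital); the selenium donates one lone pair from its p orbital), so the π system is cyclic and fully conjugated.
Adding the contributions, 5 × 2 = 10 from the double-bond units + 2 from the Se atom = 12.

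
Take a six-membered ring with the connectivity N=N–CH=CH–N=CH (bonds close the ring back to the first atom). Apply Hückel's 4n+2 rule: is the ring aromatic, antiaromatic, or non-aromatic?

Aromatic

The p orbitals form a continuous loop: every atom in a ring double bond is sp² and brings one electron to the p orbital; each sp² =N– keeps its lone pair in-plane and puts one electron into the π system. The ring is fully conjugated.
Adding the contributions, 3 × 2 = 6 from the 3 double-bond units.
Since 6 = 4·1 + 2, the ring meets the 4n+2 criterion.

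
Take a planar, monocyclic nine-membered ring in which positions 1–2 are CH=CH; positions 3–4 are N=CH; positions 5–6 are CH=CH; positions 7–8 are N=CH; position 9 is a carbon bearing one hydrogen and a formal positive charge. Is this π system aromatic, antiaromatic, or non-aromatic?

Antiaromatic

All ring atoms are sp² and supply a p orbital to the ring (each doubly-bonded ring atom is sp² with one p-orbital electron; the doubly-bonded nitrogens are pyridine-type — their lone pairs lie in the ring plane, leaving one electron in the p orbital; the carbocation has an empty p orbital); the conjugation is uninterrupted.
Counting π electrons: 4 × 2 = 8 from the double-bond units + 0 from the CH(+) atom = 8.
8 is a 4n count (n = 2), so the planar conjugated ring is antiaromatic.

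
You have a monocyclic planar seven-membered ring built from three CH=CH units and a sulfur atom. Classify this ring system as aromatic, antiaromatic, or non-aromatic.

Every ring atom contributes a p orbital perpendicular to the ring (the double-bond atoms are sp², each contributing one p electron; the sulfur donates one lone pair from its p orbital), so the π system is cyclic and fully conjugated.
Adding the contributions, 3 × 2 = 6 from the double-bond units + 2 from the S atom = 8.
A 4n π count (8, n = 2) in a planar conjugated ring means antiaromatic.

Antiaromatic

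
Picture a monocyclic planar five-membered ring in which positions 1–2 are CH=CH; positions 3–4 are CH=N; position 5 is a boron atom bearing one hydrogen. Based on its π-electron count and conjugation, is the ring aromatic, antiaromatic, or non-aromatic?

Antiaromatic

All ring atoms are sp² and supply a p orbital to the ring (the double-bond atoms are sp², each contributing one p electron; the doubly-bonded nitrogens are pyridine-type — their lone pairs lie in the ring plane, leaving one electron in the p orbital; the boron has an empty p orbital); the conjugation is uninterrupted.
Tallying contributions gives 2 × 2 = 4 from the double-bond units + 0 from the BH atom = 4.
A 4n π count (4, n = 1) in a planar conjugated ring means antiaromatic.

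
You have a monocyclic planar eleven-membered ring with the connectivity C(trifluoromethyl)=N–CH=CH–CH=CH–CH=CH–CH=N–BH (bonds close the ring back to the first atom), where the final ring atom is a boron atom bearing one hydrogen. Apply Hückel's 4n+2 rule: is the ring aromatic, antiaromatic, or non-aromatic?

All ring atoms are sp² and supply a p orbital to the ring (the double-bond atoms are sp², each contributing one p electron; the doubly-bonded nitrogens are pyridine-type — their lone pairs lie in the ring plane, leaving one electron in the p orbital; the boron has an empty p orbital); the conjugation is uninterrupted.
π-electron count: 5 × 2 = 10 from the double-bond units + 0 from the BH atom = 10.
That gives a 4n+2 count (10, n = 2).

Aromatic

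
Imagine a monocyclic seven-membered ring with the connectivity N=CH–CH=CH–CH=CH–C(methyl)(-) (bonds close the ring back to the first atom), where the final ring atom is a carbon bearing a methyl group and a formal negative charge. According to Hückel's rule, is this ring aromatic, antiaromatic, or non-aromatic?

All ring atoms are sp² and supply a p orbital to the ring (each doubly-bonded ring atom is sp² with one p-orbital electron; each =N– nitrogen is pyridine-type (lone pair in the sp² plane, one electron in the p orbital); the carbanion's lone pair occupies the p orbital); the conjugation is uninterrupted.
Counting π electrons: 3 × 2 = 6 from the double-bond units + 2 from the C(methyl)(-) atom = 8.
8 = 4(2); a planar, fully conjugated 4n system is antiaromatic.

Antiaromatic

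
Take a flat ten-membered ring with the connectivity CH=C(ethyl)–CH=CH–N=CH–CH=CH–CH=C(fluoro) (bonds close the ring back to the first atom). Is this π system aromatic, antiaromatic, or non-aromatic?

The p orbitals form a continuous loop: every atom in a ring double bond is sp² and brings one electron to the p orbital; each sp² =N– keeps its lone pair in-plane and puts one electron into the π system. The ring is fully conjugated.
Adding the contributions, 5 × 2 = 10 from the 5 double-bond units.
With 10 π electrons (n = 2), the Hückel 4n+2 condition holds.

Aromatic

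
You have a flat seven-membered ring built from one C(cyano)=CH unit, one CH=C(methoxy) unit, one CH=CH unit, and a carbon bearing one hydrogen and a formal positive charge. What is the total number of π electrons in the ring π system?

6

Every ring atom contributes a p orbital perpendicular to the ring (each doubly-bonded ring atom is sp² with one p-orbital electron; the carbocation has an empty p orbital), so the π system is cyclic and fully conjugated.
Tallying contributions gives 3 × 2 = 6 from the double-bond units + 0 from the CH(+) atom = 6.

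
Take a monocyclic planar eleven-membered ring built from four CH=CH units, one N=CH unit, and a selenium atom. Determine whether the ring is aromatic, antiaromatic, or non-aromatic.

Check conjugation: every atom in a ring double bond is sp² and brings one electron to the p orbital; each sp² =N– keeps its lone pair in-plane and puts one electron into the π system; the selenium donates one lone pair from its p orbital — every position has a p orbital, so the cyclic π system is continuous.
π-electron count: 5 × 2 = 10 from the double-bond units + 2 from the Se atom = 12.
12 is a 4n count (n = 3), so the planar conjugated ring is antiaromatic.

Antiaromatic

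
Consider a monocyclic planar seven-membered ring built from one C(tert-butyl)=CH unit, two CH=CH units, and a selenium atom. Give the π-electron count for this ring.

Check conjugation: each doubly-bonded ring atom is sp² with one p-orbital electron; the selenium donates one lone pair from its p orbital — every position has a p orbital, so the cyclic π system is continuous.
Counting π electrons: 3 × 2 = 6 from the double-bond units + 2 from the Se atom = 8.

8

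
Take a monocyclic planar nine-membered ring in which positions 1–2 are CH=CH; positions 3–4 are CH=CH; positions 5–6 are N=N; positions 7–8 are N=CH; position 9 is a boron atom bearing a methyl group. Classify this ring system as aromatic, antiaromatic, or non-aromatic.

Antiaromatic

Check conjugation: the double-bond atoms are sp², each contributing one p electron; each sp² =N– keeps its lone pair in-plane and puts one electron into the π system; the boron has an empty p orbital — every position has a p orbital, so the cyclic π system is continuous.
π-electron count: 4 × 2 = 8 from the double-bond units + 0 from the B(methyl) atom = 8.
8 is a 4n count (n = 2), so the planar conjugated ring is antiaromatic.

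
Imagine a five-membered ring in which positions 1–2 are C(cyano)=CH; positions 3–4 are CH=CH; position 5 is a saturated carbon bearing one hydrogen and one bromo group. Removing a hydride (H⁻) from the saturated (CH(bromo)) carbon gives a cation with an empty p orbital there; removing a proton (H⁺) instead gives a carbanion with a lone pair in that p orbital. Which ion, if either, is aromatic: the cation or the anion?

In either ion the ring is fully conjugated: every atom, including the new sp² carbon, supplies a p orbital.
Cation: 2 × 2 + 0 = 4 π electrons → 4(1), antiaromatic.
Anion: 2 × 2 + 2 = 6 π electrons → 4(1)+2, aromatic.

The anion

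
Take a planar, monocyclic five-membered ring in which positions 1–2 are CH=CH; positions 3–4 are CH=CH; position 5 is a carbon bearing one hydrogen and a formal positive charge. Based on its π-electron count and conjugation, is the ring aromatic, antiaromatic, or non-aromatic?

The p orbitals form a continuous loop: the double-bond atoms are sp², each contributing one p electron; the carbocation has an empty p orbital. The ring is fully conjugated.
Tallying contributions gives 2 × 2 = 4 from the double-bond units + 0 from the CH(+) atom = 4.
4 is a 4n count (n = 1), so the planar conjugated ring is antiaromatic.
(This ring is the cyclopentadienyl cation.)

Antiaromatic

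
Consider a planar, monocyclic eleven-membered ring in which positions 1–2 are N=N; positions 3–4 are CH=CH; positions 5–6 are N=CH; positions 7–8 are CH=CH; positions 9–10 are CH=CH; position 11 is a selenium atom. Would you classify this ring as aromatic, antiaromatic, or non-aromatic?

Antiaromatic

Check conjugation: every atom in a ring double bond is sp² and brings one electron to the p orbital; each sp² =N– keeps its lone pair in-plane and puts one electron into the π system; the selenium donates one lone pair from its p orbital — every position has a p orbital, so the cyclic π system is continuous.
Adding the contributions, 5 × 2 = 10 from the double-bond units + 2 from the Se atom = 12.
12 = 4(3); a planar, fully conjugated 4n system is antiaromatic.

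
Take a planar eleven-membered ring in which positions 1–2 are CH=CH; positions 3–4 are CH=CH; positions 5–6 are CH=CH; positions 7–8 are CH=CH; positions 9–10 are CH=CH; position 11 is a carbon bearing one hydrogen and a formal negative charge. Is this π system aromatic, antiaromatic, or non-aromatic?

Antiaromatic

Every ring atom contributes a p orbital perpendicular to the ring (every atom in a ring double bond is sp² and brings one electron to the p orbital; the carbanion's lone pair occupies the p orbital), so the π system is cyclic and fully conjugated.
π-electron count: 5 × 2 = 10 from the double-bond units + 2 from the CH(-) atom = 12.
With 12 = 4·3 π electrons, Hückel's rule classifies the planar ring as antiaromatic.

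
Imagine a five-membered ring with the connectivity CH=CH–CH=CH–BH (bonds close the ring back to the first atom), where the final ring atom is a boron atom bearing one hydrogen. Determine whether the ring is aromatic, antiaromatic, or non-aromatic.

Antiaromatic

Every ring atom contributes a p orbital perpendicular to the ring (the double-bond atoms are sp², each contributing one p electron; the boron has an empty p orbital), so the π system is cyclic and fully conjugated.
Counting π electrons: 2 × 2 = 4 from the double-bond units + 0 from the BH atom = 4.
With 4 = 4·1 π electrons, Hückel's rule classifies the planar ring as antiaromatic.
(This ring is borole.)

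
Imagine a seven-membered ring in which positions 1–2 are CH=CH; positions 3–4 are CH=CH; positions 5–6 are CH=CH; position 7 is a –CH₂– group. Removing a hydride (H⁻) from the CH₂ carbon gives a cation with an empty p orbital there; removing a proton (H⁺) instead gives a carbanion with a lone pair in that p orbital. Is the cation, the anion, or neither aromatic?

The cation

In both ions every ring atom is sp² and contributes a p orbital, so both rings are fully conjugated.
Cation: 3 × 2 + 0 = 6 π electrons → 4(1)+2, aromatic.
Anion: 3 × 2 + 2 = 8 π electrons → 4(2), antiaromatic.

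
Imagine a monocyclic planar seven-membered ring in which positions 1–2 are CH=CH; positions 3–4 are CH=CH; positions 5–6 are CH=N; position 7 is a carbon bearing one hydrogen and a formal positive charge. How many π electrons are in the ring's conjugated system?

Check conjugation: the double-bond atoms are sp², each contributing one p electron; each sp² =N– keeps its lone pair in-plane and puts one electron into the π system; the carbocation has an empty p orbital — every position has a p orbital, so the cyclic π system is continuous.
Adding the contributions, 3 × 2 = 6 from the double-bond units + 0 from the CH(+) atom = 6.

6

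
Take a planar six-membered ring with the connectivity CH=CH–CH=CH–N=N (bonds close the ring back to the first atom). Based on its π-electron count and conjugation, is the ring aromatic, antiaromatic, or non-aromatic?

The p orbitals form a continuous loop: every atom in a ring double bond is sp² and brings one electron to the p orbital; each sp² =N– keeps its lone pair in-plane and puts one electron into the π system. The ring is fully conjugated.
Counting π electrons: 3 × 2 = 6 from the 3 double-bond units.
With 6 π electrons (n = 1), the Hückel 4n+2 condition holds.

Aromatic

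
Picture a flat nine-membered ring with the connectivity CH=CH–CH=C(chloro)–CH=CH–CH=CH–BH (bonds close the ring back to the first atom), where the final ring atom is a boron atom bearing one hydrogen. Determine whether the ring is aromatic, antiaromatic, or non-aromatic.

Antiaromatic

All ring atoms are sp² and supply a p orbital to the ring (the double-bond atoms are sp², each contributing one p electron; the boron has an empty p orbital); the conjugation is uninterrupted.
Tallying contributions gives 4 × 2 = 8 from the double-bond units + 0 from the BH atom = 8.
8 = 4(2); a planar, fully conjugated 4n system is antiaromatic.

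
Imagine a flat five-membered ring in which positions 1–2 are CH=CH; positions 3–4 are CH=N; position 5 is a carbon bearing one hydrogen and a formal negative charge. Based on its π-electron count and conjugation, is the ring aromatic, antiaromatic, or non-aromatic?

Aromatic

All ring atoms are sp² and supply a p orbital to the ring (the double-bond atoms are sp², each contributing one p electron; each sp² =N– keeps its lone pair in-plane and puts one electron into the π system; the carbanion's lone pair occupies the p orbital); the conjugation is uninterrupted.
Counting π electrons: 2 × 2 = 4 from the double-bond units + 2 from the CH(-) atom = 6.
6 = 4(1) + 2, which satisfies Hückel's 4n+2 rule.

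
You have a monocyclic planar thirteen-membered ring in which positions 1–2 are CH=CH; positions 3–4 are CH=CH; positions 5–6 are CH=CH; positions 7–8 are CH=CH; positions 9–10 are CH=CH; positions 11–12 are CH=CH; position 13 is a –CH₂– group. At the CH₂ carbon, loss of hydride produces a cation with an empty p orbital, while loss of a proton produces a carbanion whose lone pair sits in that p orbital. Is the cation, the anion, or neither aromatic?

The anion

In both ions every ring atom is sp² and contributes a p orbital, so both rings are fully conjugated.
Cation: 6 × 2 + 0 = 12 π electrons → 4(3), antiaromatic.
Anion: 6 × 2 + 2 = 14 π electrons → 4(3)+2, aromatic.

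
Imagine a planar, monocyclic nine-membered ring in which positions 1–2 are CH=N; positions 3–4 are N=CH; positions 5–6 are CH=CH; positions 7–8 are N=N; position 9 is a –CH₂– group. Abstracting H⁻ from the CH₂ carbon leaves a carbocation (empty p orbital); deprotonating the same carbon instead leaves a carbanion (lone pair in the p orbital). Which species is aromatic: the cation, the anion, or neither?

Both ions have a continuous loop of p orbitals — each ring atom is sp².
Cation: 4 × 2 + 0 = 8 π electrons → 4(2), antiaromatic.
Anion: 4 × 2 + 2 = 10 π electrons → 4(2)+2, aromatic.

The anion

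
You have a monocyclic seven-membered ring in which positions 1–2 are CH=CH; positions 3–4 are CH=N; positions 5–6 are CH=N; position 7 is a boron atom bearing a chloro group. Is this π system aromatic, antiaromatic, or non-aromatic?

Check conjugation: the double-bond atoms are sp², each contributing one p electron; the doubly-bonded nitrogens are pyridine-type — their lone pairs lie in the ring plane, leaving one electron in the p orbital; the boron has an empty p orbital — every position has a p orbital, so the cyclic π system is continuous.
Counting π electrons: 3 × 2 = 6 from the double-bond units + 0 from the B(chloro) atom = 6.
That gives a 4n+2 count (6, n = 1).

Aromatic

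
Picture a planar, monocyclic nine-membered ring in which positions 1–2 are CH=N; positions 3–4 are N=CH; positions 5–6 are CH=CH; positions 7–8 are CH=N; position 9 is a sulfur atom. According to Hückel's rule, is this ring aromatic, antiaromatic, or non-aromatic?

The p orbitals form a continuous loop: every atom in a ring double bond is sp² and brings one electron to the p orbital; the doubly-bonded nitrogens are pyridine-type — their lone pairs lie in the ring plane, leaving one electron in the p orbital; the sulfur donates one lone pair from its p orbital. The ring is fully conjugated.
π-electron count: 4 × 2 = 8 from the double-bond units + 2 from the S atom = 10.
That gives a 4n+2 count (10, n = 2).

Aromatic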